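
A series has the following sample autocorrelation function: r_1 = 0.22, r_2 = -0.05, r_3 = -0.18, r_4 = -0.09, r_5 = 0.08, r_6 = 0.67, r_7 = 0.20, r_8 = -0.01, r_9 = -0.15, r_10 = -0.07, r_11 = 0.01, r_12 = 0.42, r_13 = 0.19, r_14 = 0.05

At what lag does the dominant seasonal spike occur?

The largest autocorrelation is r_6 = 0.67, with a weaker echo at lag 12 (0.42); the remaining lags stay at or below 0.22.
The dominant spike at lag 6 indicates a seasonal period of 6.

6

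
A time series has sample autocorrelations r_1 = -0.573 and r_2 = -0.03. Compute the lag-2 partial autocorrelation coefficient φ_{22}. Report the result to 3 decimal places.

φ_{22} = (r_2 − r_1²) / (1 − r_1²)
r_1² = (-0.573)² = 0.328329
Numerator = -0.03 − 0.3283 = -0.3583; denominator = 1 − 0.3283 = 0.6717
φ_{22} = -0.3583 / 0.6717 = -0.533

-0.533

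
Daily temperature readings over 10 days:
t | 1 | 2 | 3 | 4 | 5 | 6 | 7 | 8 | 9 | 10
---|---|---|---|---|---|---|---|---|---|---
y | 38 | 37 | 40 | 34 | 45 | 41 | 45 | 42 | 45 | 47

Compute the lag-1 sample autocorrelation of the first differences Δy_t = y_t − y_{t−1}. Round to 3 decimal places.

First differences Δy: -1, 3, -6, 11, -4, 4, -3, 3, 2
Mean of differences = 1.0000
Numerator Σ(Δy_t−Δȳ)(Δy_{t+1}−Δȳ) = -171.0000
Denominator Σ(Δy_t−Δȳ)² = 212.0000
r_1(Δy) = -171.0000 / 212.0000 = -0.807

-0.807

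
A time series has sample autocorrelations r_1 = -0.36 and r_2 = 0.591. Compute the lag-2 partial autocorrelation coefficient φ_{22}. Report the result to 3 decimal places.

0.530

φ_{22} = (r_2 − r_1²) / (1 − r_1²)
r_1² = (-0.36)² = 0.1296
Numerator = 0.591 − 0.1296 = 0.4614; denominator = 1 − 0.1296 = 0.8704
φ_{22} = 0.4614 / 0.8704 = 0.530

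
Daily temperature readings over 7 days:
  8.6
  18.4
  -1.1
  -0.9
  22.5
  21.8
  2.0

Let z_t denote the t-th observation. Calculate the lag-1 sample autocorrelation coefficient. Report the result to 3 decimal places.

Mean z̄ = (8.6 + 18.4 − 1.1 − 0.9 + 22.5 + 21.8 + 2.0)/7 = 10.1857
Σ(z_t−z̄)(z_{t+1}−z̄) = (-13.0255) + (-92.7041) + (125.1102) + (-136.5127) + (143.0216) + (-95.0712) = -69.1816
Denominator Σ(z_t−z̄)² = 673.7886
r_1 = -69.1816 / 673.7886 = -0.103

-0.103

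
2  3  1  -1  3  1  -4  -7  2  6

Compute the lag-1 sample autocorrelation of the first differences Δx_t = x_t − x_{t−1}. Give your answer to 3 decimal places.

First differences Δx: 1, -2, -2, 4, -2, -5, -3, 9, 4
Mean of differences = 0.4444
Numerator Σ(Δx_t−Δx̄)(Δx_{t+1}−Δx̄) = 20.2469
Denominator Σ(Δx_t−Δx̄)² = 158.2222
r_1(Δx) = 20.2469 / 158.2222 = 0.128

0.128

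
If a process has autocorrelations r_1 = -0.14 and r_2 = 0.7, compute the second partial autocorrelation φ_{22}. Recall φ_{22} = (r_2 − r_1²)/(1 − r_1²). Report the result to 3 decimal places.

φ_{22} = (r_2 − r_1²) / (1 − r_1²)
r_1² = (-0.14)² = 0.0196
Numerator = 0.7 − 0.0196 = 0.6804; denominator = 1 − 0.0196 = 0.9804
φ_{22} = 0.6804 / 0.9804 = 0.694

0.694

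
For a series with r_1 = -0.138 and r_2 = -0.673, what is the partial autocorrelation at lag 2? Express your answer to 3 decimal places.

-0.705

φ_{22} = (r_2 − r_1²) / (1 − r_1²)
r_1² = (-0.138)² = 0.019044
Numerator = -0.673 − 0.0190 = -0.6920; denominator = 1 − 0.0190 = 0.9810
φ_{22} = -0.6920 / 0.9810 = -0.705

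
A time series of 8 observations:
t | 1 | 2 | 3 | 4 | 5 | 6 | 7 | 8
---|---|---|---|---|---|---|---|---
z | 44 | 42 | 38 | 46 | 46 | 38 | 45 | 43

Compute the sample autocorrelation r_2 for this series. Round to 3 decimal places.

Mean z̄ = (44 + 42 + 38 + 46 + 46 + 38 + 45 + 43)/8 = 42.7500
Deviations from mean: 1.2500, -0.7500, -4.7500, 3.2500, 3.2500, -4.7500, 2.2500, 0.2500
Σ(z_t−z̄)(z_{t+2}−z̄) = (-5.9375) + (-2.4375) + (-15.4375) + (-15.4375) + (7.3125) + (-1.1875) = -33.1250
Denominator Σ(z_t−z̄)² = 73.5000
r_2 = -33.1250 / 73.5000 = -0.451

-0.451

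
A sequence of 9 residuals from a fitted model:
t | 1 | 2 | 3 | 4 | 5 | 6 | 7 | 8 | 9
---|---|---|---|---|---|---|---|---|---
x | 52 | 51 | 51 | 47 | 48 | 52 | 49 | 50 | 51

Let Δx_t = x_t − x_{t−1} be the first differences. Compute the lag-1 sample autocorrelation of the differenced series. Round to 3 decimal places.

First differences Δx: -1, 0, -4, 1, 4, -3, 1, 1
Mean of differences = -0.1250
Numerator Σ(Δx_t−Δx̄)(Δx_{t+1}−Δx̄) = -14.1406
Denominator Σ(Δx_t−Δx̄)² = 44.8750
r_1(Δx) = -14.1406 / 44.8750 = -0.315

-0.315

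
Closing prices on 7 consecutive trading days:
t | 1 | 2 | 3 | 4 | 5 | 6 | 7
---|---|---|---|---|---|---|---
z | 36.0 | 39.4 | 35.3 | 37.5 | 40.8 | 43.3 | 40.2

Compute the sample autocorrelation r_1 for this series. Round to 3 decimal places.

Mean z̄ = (36.0 + 39.4 + 35.3 + 37.5 + 40.8 + 43.3 + 40.2)/7 = 38.9286
Deviations from mean: -2.9286, 0.4714, -3.6286, -1.4286, 1.8714, 4.3714, 1.2714
Numerator Σ_{t=1}^{6}(z_t−z̄)(z_{t+1}−z̄) = 13.1578
Denominator Σ(z_t−z̄)² = 48.2343
r_1 = 13.1578 / 48.2343 = 0.273

0.273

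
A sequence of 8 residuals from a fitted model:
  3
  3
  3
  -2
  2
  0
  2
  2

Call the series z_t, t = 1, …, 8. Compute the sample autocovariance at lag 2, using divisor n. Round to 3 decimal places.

Mean z̄ = (3 + 3 + 3 − 2 + 2 + 0 + 2 + 2)/8 = 1.6250
Σ_{t=1}^{6}(z_t−z̄)(z_{t+2}−z̄) = 2.8438
γ_2 = 2.8438 / 8 = 0.355

0.355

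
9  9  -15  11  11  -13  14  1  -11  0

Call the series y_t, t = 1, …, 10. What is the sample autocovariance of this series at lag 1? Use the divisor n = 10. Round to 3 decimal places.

Mean ȳ = (9 + 9 − 15 + 11 + 11 − 13 + 14 + 1 − 11 + 0)/10 = 1.6000
Σ_{t=1}^{9}(y_t−ȳ)(y_{t+1}−ȳ) = -433.7600
γ_1 = -433.7600 / 10 = -43.376

-43.376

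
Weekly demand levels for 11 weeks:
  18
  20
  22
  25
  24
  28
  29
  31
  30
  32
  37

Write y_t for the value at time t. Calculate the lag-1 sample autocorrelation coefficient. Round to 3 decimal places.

0.613

Mean ȳ = (18 + 20 + 22 + 25 + 24 + 28 + 29 + 31 + 30 + 32 + 37)/11 = 26.9091
Numerator Σ_{t=1}^{10}(y_t−ȳ)(y_{t+1}−ȳ) = 197.8099
Denominator Σ(y_t−ȳ)² = 322.9091
r_1 = 197.8099 / 322.9091 = 0.613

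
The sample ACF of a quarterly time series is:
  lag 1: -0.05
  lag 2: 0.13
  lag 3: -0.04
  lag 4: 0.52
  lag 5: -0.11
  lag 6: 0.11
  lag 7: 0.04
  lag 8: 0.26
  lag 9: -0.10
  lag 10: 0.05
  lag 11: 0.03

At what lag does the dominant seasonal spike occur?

The largest autocorrelation is r_4 = 0.52, with a weaker echo at lag 8 (0.26); the remaining lags stay at or below 0.13.
The dominant spike at lag 4 indicates a seasonal period of 4.

4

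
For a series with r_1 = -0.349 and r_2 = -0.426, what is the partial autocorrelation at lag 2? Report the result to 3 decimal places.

-0.624

φ_{22} = (r_2 − r_1²) / (1 − r_1²)
r_1² = (-0.349)² = 0.121801
Numerator = -0.426 − 0.1218 = -0.5478; denominator = 1 − 0.1218 = 0.8782
φ_{22} = -0.5478 / 0.8782 = -0.624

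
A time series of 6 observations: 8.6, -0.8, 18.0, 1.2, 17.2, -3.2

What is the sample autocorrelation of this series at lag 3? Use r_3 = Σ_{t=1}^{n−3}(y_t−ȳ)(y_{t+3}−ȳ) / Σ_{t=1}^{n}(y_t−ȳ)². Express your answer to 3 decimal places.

Mean ȳ = (8.6 − 0.8 + 18.0 + 1.2 + 17.2 − 3.2)/6 = 6.8333
Deviations from mean: 1.7667, -7.6333, 11.1667, -5.6333, 10.3667, -10.0333
Σ(y_t−ȳ)(y_{t+3}−ȳ) = (-9.9522) + (-79.1322) + (-112.0389) = -201.1233
Denominator Σ(y_t−ȳ)² = 425.9533
r_3 = -201.1233 / 425.9533 = -0.472

-0.472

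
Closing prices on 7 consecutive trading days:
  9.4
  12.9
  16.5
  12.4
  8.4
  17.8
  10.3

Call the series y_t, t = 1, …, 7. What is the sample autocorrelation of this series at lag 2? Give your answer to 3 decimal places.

-0.269

Mean ȳ = (9.4 + 12.9 + 16.5 + 12.4 + 8.4 + 17.8 + 10.3)/7 = 12.5286
Numerator Σ_{t=1}^{5}(y_t−ȳ)(y_{t+2}−ȳ) = -20.3459
Denominator Σ(y_t−ȳ)² = 75.5143
r_2 = -20.3459 / 75.5143 = -0.269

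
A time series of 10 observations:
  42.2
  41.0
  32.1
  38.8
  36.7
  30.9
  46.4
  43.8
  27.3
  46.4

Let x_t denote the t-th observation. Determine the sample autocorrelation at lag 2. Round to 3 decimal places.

Mean x̄ = (42.2 + 41.0 + 32.1 + 38.8 + 36.7 + 30.9 + 46.4 + 43.8 + 27.3 + 46.4)/10 = 38.5600
Numerator Σ_{t=1}^{8}(x_t−x̄)(x_{t+2}−x̄) = -114.6692
Denominator Σ(x_t−x̄)² = 400.3040
r_2 = -114.6692 / 400.3040 = -0.286

-0.286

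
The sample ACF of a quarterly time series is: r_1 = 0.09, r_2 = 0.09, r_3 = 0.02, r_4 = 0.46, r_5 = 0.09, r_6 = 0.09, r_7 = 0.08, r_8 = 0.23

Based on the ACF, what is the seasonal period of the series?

4

The largest autocorrelation is r_4 = 0.46, with a weaker echo at lag 8 (0.23); the remaining lags stay at or below 0.09.
The dominant spike at lag 4 indicates a seasonal period of 4.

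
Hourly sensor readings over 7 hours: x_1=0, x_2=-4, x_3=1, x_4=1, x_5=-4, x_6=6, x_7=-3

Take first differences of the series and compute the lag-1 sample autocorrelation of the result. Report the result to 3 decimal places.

First differences Δx: -4, 5, 0, -5, 10, -9
Mean of differences = -0.5000
Numerator Σ(Δx_t−Δx̄)(Δx_{t+1}−Δx̄) = -155.2500
Denominator Σ(Δx_t−Δx̄)² = 245.5000
r_1(Δx) = -155.2500 / 245.5000 = -0.632

-0.632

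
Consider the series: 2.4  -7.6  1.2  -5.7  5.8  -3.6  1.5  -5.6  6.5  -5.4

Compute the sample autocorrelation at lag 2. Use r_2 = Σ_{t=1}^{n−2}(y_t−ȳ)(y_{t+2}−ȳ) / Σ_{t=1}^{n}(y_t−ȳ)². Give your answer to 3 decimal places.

Mean ȳ = (2.4 − 7.6 + 1.2 − 5.7 + 5.8 − 3.6 + 1.5 − 5.6 + 6.5 − 5.4)/10 = -1.0500
Numerator Σ_{t=1}^{8}(y_t−ȳ)(y_{t+2}−ȳ) = 133.6050
Denominator Σ(y_t−ȳ)² = 238.0450
r_2 = 133.6050 / 238.0450 = 0.561

0.561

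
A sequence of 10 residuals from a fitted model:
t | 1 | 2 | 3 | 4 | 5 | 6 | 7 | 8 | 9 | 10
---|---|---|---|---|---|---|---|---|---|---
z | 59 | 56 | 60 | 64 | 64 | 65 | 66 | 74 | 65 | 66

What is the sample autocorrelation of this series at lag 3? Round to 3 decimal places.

0.006

Mean z̄ = (59 + 56 + 60 + 64 + 64 + 65 + 66 + 74 + 65 + 66)/10 = 63.9000
Numerator Σ_{t=1}^{7}(z_t−z̄)(z_{t+3}−z̄) = 1.2700
Denominator Σ(z_t−z̄)² = 214.9000
r_3 = 1.2700 / 214.9000 = 0.006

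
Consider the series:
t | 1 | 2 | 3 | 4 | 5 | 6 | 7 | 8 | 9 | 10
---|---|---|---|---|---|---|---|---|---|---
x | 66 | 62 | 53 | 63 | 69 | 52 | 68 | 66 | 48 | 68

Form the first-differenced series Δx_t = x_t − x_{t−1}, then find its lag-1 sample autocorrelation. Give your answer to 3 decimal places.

First differences Δx: -4, -9, 10, 6, -17, 16, -2, -18, 20
Mean of differences = 0.2222
Numerator Σ(Δx_t−Δx̄)(Δx_{t+1}−Δx̄) = -720.9383
Denominator Σ(Δx_t−Δx̄)² = 1505.5556
r_1(Δx) = -720.9383 / 1505.5556 = -0.479

-0.479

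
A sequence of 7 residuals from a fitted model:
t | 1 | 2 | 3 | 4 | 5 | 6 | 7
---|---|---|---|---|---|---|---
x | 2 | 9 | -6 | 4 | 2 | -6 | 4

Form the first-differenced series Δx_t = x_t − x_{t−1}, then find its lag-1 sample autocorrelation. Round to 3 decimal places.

-0.617

First differences Δx: 7, -15, 10, -2, -8, 10
Mean of differences = 0.3333
Numerator Σ(Δx_t−Δx̄)(Δx_{t+1}−Δx̄) = -334.1111
Denominator Σ(Δx_t−Δx̄)² = 541.3333
r_1(Δx) = -334.1111 / 541.3333 = -0.617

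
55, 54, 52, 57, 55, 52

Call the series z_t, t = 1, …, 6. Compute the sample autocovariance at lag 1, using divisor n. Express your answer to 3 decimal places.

Mean z̄ = (55 + 54 + 52 + 57 + 55 + 52)/6 = 54.1667
Σ_{t=1}^{5}(z_t−z̄)(z_{t+1}−z̄) = -5.3611
γ_1 = -5.3611 / 6 = -0.894

-0.894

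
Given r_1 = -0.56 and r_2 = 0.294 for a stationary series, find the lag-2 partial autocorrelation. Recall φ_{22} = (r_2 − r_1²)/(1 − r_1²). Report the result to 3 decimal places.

φ_{22} = (r_2 − r_1²) / (1 − r_1²)
r_1² = (-0.56)² = 0.3136
Numerator = 0.294 − 0.3136 = -0.0196; denominator = 1 − 0.3136 = 0.6864
φ_{22} = -0.0196 / 0.6864 = -0.029

-0.029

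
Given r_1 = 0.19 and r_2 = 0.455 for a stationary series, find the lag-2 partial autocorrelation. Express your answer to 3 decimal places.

0.435

φ_{22} = (r_2 − r_1²) / (1 − r_1²)
r_1² = (0.19)² = 0.0361
Numerator = 0.455 − 0.0361 = 0.4189; denominator = 1 − 0.0361 = 0.9639
φ_{22} = 0.4189 / 0.9639 = 0.435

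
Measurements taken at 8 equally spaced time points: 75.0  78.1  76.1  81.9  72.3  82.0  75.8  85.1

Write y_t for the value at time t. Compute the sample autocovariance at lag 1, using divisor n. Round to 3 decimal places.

-9.614

Mean ȳ = (75.0 + 78.1 + 76.1 + 81.9 + 72.3 + 82.0 + 75.8 + 85.1)/8 = 78.2875
Σ_{t=1}^{7}(y_t−ȳ)(y_{t+1}−ȳ) = -76.9152
γ_1 = -76.9152 / 8 = -9.614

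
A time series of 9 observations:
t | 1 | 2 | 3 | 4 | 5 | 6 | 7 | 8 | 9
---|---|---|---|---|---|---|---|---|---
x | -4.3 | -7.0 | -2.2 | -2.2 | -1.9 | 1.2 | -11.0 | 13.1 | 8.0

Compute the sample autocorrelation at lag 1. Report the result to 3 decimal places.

Mean x̄ = (-4.3 − 7.0 − 2.2 − 2.2 − 1.9 + 1.2 − 11.0 + 13.1 + 8.0)/9 = -0.7000
Numerator Σ_{t=1}^{8}(x_t−x̄)(x_{t+1}−x̄) = -7.7500
Denominator Σ(x_t−x̄)² = 434.4200
r_1 = -7.7500 / 434.4200 = -0.018

-0.018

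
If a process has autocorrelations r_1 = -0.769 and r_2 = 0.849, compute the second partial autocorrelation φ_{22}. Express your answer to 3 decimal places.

0.630

φ_{22} = (r_2 − r_1²) / (1 − r_1²)
r_1² = (-0.769)² = 0.591361
Numerator = 0.849 − 0.5914 = 0.2576; denominator = 1 − 0.5914 = 0.4086
φ_{22} = 0.2576 / 0.4086 = 0.630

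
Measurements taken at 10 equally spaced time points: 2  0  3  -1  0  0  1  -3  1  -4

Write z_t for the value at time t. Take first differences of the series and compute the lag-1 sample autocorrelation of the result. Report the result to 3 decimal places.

-0.735

First differences Δz: -2, 3, -4, 1, 0, 1, -4, 4, -5
Mean of differences = -0.6667
Numerator Σ(Δz_t−Δz̄)(Δz_{t+1}−Δz̄) = -61.7778
Denominator Σ(Δz_t−Δz̄)² = 84.0000
r_1(Δz) = -61.7778 / 84.0000 = -0.735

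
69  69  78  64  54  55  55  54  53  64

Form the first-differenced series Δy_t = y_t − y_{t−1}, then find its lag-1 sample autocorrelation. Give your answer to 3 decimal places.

-0.031

First differences Δy: 0, 9, -14, -10, 1, 0, -1, -1, 11
Mean of differences = -0.5556
Numerator Σ(Δy_t−Δȳ)(Δy_{t+1}−Δȳ) = -15.1975
Denominator Σ(Δy_t−Δȳ)² = 498.2222
r_1(Δy) = -15.1975 / 498.2222 = -0.031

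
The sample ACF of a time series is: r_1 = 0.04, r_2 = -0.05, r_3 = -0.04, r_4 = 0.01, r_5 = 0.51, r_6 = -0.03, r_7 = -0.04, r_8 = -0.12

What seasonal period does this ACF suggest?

5

The largest autocorrelation is r_5 = 0.51; the remaining lags stay at or below 0.04.
The dominant spike at lag 5 indicates a seasonal period of 5.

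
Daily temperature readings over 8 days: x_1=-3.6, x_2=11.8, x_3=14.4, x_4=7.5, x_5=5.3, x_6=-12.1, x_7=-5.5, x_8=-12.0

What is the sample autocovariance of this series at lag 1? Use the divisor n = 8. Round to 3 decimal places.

Mean x̄ = (-3.6 + 11.8 + 14.4 + 7.5 + 5.3 − 12.1 − 5.5 − 12.0)/8 = 0.7250
Deviations: -4.3250, 11.0750, 13.6750, 6.7750, 4.5750, -12.8250, -6.2250, -12.7250
Σ_{t=1}^{7}(x_t−x̄)(x_{t+1}−x̄) = 327.5694
γ_1 = 327.5694 / 8 = 40.946

40.946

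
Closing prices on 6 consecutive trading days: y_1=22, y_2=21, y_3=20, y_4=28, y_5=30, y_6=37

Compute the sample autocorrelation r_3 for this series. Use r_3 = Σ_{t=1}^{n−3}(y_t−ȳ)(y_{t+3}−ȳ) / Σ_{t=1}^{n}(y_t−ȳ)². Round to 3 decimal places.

Mean ȳ = (22 + 21 + 20 + 28 + 30 + 37)/6 = 26.3333
Σ(y_t−ȳ)(y_{t+3}−ȳ) = (-7.2222) + (-19.5556) + (-67.5556) = -94.3333
Denominator Σ(y_t−ȳ)² = 217.3333
r_3 = -94.3333 / 217.3333 = -0.434

-0.434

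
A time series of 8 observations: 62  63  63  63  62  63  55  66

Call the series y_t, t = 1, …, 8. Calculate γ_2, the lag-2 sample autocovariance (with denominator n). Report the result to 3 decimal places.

Mean ȳ = (62 + 63 + 63 + 63 + 62 + 63 + 55 + 66)/8 = 62.1250
Deviations: -0.1250, 0.8750, 0.8750, 0.8750, -0.1250, 0.8750, -7.1250, 3.8750
Σ_{t=1}^{6}(y_t−ȳ)(y_{t+2}−ȳ) = 5.5938
γ_2 = 5.5938 / 8 = 0.699

0.699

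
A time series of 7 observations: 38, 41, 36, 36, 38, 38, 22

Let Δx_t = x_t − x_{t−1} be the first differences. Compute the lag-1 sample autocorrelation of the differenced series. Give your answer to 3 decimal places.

-0.120

First differences Δx: 3, -5, 0, 2, 0, -16
Mean of differences = -2.6667
Numerator Σ(Δx_t−Δx̄)(Δx_{t+1}−Δx̄) = -30.1111
Denominator Σ(Δx_t−Δx̄)² = 251.3333
r_1(Δx) = -30.1111 / 251.3333 = -0.120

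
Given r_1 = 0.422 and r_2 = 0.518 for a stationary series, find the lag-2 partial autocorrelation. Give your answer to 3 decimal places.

φ_{22} = (r_2 − r_1²) / (1 − r_1²)
r_1² = (0.422)² = 0.178084
Numerator = 0.518 − 0.1781 = 0.3399; denominator = 1 − 0.1781 = 0.8219
φ_{22} = 0.3399 / 0.8219 = 0.414

0.414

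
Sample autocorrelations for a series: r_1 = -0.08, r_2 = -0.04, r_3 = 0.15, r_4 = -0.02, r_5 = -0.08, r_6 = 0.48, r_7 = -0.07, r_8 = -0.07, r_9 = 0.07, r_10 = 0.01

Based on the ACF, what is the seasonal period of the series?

The largest autocorrelation is r_6 = 0.48; the remaining lags stay at or below 0.15.
The dominant spike at lag 6 indicates a seasonal period of 6.

6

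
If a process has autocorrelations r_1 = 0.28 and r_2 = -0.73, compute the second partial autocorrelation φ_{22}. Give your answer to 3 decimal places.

φ_{22} = (r_2 − r_1²) / (1 − r_1²)
r_1² = (0.28)² = 0.0784
Numerator = -0.73 − 0.0784 = -0.8084; denominator = 1 − 0.0784 = 0.9216
φ_{22} = -0.8084 / 0.9216 = -0.877

-0.877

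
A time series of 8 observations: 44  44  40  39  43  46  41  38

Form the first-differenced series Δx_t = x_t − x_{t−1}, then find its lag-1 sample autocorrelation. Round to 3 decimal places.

0.123

First differences Δx: 0, -4, -1, 4, 3, -5, -3
Mean of differences = -0.8571
Numerator Σ(Δx_t−Δx̄)(Δx_{t+1}−Δx̄) = 8.6939
Denominator Σ(Δx_t−Δx̄)² = 70.8571
r_1(Δx) = 8.6939 / 70.8571 = 0.123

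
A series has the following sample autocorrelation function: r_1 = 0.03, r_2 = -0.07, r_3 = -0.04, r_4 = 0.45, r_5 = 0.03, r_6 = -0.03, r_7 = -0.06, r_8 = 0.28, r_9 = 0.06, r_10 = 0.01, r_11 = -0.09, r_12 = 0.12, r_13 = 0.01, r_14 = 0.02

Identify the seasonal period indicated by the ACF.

The largest autocorrelation is r_4 = 0.45, with a weaker echo at lag 8 (0.28); the remaining lags stay at or below 0.12.
The dominant spike at lag 4 indicates a seasonal period of 4.

4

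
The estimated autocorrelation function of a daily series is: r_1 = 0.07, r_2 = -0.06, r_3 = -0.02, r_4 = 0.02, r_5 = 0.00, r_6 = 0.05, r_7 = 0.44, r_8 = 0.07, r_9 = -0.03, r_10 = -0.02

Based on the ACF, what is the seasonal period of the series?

7

The largest autocorrelation is r_7 = 0.44; the remaining lags stay at or below 0.07.
The dominant spike at lag 7 indicates a seasonal period of 7.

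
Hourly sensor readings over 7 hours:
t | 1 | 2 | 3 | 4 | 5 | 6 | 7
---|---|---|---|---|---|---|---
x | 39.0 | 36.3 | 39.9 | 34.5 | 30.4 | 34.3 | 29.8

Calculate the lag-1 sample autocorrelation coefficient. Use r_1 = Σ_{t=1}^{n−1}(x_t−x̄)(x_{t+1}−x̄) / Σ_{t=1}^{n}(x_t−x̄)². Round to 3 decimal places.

0.202

Mean x̄ = (39.0 + 36.3 + 39.9 + 34.5 + 30.4 + 34.3 + 29.8)/7 = 34.8857
Deviations from mean: 4.1143, 1.4143, 5.0143, -0.3857, -4.4857, -0.5857, -5.0857
Σ(x_t−x̄)(x_{t+1}−x̄) = (5.8188) + (7.0916) + (-1.9341) + (1.7302) + (2.6273) + (2.9788) = 18.3127
Denominator Σ(x_t−x̄)² = 90.5486
r_1 = 18.3127 / 90.5486 = 0.202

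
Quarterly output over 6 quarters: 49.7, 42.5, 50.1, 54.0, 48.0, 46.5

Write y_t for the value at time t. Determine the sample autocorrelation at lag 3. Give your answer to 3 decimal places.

0.086

Mean ȳ = (49.7 + 42.5 + 50.1 + 54.0 + 48.0 + 46.5)/6 = 48.4667
Σ(y_t−ȳ)(y_{t+3}−ȳ) = (6.8244) + (2.7844) + (-3.2122) = 6.3967
Denominator Σ(y_t−ȳ)² = 74.4933
r_3 = 6.3967 / 74.4933 = 0.086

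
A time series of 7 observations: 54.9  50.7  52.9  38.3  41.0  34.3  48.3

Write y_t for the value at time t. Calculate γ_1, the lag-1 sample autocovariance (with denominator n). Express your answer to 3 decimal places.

Mean ȳ = (54.9 + 50.7 + 52.9 + 38.3 + 41.0 + 34.3 + 48.3)/7 = 45.7714
Deviations: 9.1286, 4.9286, 7.1286, -7.4714, -4.7714, -11.4714, 2.5286
Σ_{t=1}^{6}(y_t−ȳ)(y_{t+1}−ȳ) = 88.2420
γ_1 = 88.2420 / 7 = 12.606

12.606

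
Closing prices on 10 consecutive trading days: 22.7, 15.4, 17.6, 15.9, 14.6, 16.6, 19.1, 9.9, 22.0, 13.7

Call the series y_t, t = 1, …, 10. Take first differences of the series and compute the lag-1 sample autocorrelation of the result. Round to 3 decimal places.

-0.671

First differences Δy: -7.3, 2.2, -1.7, -1.3, 2.0, 2.5, -9.2, 12.1, -8.3
Mean of differences = -1.0000
Numerator Σ(Δy_t−Δȳ)(Δy_{t+1}−Δȳ) = -244.3400
Denominator Σ(Δy_t−Δȳ)² = 363.9000
r_1(Δy) = -244.3400 / 363.9000 = -0.671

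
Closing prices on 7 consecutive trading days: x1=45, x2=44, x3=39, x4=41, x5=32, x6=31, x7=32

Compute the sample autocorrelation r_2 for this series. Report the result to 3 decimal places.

Mean x̄ = (45 + 44 + 39 + 41 + 32 + 31 + 32)/7 = 37.7143
Deviations from mean: 7.2857, 6.2857, 1.2857, 3.2857, -5.7143, -6.7143, -5.7143
Σ(x_t−x̄)(x_{t+2}−x̄) = (9.3673) + (20.6531) + (-7.3469) + (-22.0612) + (32.6531) = 33.2653
Denominator Σ(x_t−x̄)² = 215.4286
r_2 = 33.2653 / 215.4286 = 0.154

0.154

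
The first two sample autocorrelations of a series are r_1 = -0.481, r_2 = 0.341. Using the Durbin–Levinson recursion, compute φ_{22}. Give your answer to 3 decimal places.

φ_{22} = (r_2 − r_1²) / (1 − r_1²)
r_1² = (-0.481)² = 0.231361
Numerator = 0.341 − 0.2314 = 0.1096; denominator = 1 − 0.2314 = 0.7686
φ_{22} = 0.1096 / 0.7686 = 0.143

0.143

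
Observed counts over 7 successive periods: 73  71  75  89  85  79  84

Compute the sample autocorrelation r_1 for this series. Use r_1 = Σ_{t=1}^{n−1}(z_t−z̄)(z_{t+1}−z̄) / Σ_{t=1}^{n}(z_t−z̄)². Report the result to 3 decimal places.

Mean z̄ = (73 + 71 + 75 + 89 + 85 + 79 + 84)/7 = 79.4286
Deviations from mean: -6.4286, -8.4286, -4.4286, 9.5714, 5.5714, -0.4286, 4.5714
Σ(z_t−z̄)(z_{t+1}−z̄) = (54.1837) + (37.3265) + (-42.3878) + (53.3265) + (-2.3878) + (-1.9592) = 98.1020
Denominator Σ(z_t−z̄)² = 275.7143
r_1 = 98.1020 / 275.7143 = 0.356

0.356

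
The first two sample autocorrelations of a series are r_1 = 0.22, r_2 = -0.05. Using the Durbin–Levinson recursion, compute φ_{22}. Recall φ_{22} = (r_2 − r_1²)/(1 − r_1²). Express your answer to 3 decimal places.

φ_{22} = (r_2 − r_1²) / (1 − r_1²)
r_1² = (0.22)² = 0.0484
Numerator = -0.05 − 0.0484 = -0.0984; denominator = 1 − 0.0484 = 0.9516
φ_{22} = -0.0984 / 0.9516 = -0.103

-0.103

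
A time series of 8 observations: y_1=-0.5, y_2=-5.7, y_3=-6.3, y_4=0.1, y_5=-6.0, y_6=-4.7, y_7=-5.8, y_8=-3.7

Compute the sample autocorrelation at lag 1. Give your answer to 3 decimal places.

-0.397

Mean ȳ = (-0.5 − 5.7 − 6.3 + 0.1 − 6.0 − 4.7 − 5.8 − 3.7)/8 = -4.0750
Deviations from mean: 3.5750, -1.6250, -2.2250, 4.1750, -1.9250, -0.6250, -1.7250, 0.3750
Numerator Σ_{t=1}^{7}(y_t−ȳ)(y_{t+1}−ȳ) = -17.8856
Denominator Σ(y_t−ȳ)² = 45.0150
r_1 = -17.8856 / 45.0150 = -0.397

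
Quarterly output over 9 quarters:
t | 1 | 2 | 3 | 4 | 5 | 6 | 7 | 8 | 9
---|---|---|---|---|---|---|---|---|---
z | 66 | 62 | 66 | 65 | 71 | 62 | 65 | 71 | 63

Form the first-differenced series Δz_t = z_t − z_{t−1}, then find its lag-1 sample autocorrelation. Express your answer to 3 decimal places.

-0.519

First differences Δz: -4, 4, -1, 6, -9, 3, 6, -8
Mean of differences = -0.3750
Numerator Σ(Δz_t−Δz̄)(Δz_{t+1}−Δz̄) = -133.7656
Denominator Σ(Δz_t−Δz̄)² = 257.8750
r_1(Δz) = -133.7656 / 257.8750 = -0.519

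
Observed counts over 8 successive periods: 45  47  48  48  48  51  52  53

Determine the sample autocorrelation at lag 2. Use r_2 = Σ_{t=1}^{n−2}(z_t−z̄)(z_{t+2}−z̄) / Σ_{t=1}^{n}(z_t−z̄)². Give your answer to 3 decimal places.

0.192

Mean z̄ = (45 + 47 + 48 + 48 + 48 + 51 + 52 + 53)/8 = 49.0000
Deviations from mean: -4.0000, -2.0000, -1.0000, -1.0000, -1.0000, 2.0000, 3.0000, 4.0000
Σ(z_t−z̄)(z_{t+2}−z̄) = (4.0000) + (2.0000) + (1.0000) + (-2.0000) + (-3.0000) + (8.0000) = 10.0000
Denominator Σ(z_t−z̄)² = 52.0000
r_2 = 10.0000 / 52.0000 = 0.192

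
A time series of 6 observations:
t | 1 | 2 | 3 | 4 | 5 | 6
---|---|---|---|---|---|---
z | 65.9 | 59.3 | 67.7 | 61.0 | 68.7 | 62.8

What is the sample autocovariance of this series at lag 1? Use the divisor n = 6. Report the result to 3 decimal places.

Mean z̄ = (65.9 + 59.3 + 67.7 + 61.0 + 68.7 + 62.8)/6 = 64.2333
Σ_{t=1}^{5}(z_t−z̄)(z_{t+1}−z̄) = -57.3778
γ_1 = -57.3778 / 6 = -9.563

-9.563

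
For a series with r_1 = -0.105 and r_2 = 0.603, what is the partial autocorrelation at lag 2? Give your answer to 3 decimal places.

φ_{22} = (r_2 − r_1²) / (1 − r_1²)
r_1² = (-0.105)² = 0.011025
Numerator = 0.603 − 0.0110 = 0.5920; denominator = 1 − 0.0110 = 0.9890
φ_{22} = 0.5920 / 0.9890 = 0.599

0.599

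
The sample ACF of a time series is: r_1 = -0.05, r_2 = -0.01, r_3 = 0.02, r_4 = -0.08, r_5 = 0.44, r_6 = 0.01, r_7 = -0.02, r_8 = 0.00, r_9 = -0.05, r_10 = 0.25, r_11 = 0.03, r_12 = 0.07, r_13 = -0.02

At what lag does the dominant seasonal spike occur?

5

The largest autocorrelation is r_5 = 0.44, with a weaker echo at lag 10 (0.25); the remaining lags stay at or below 0.07.
The dominant spike at lag 5 indicates a seasonal period of 5.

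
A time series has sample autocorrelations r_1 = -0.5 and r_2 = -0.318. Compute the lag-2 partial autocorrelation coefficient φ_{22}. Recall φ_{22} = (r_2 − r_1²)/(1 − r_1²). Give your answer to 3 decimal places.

φ_{22} = (r_2 − r_1²) / (1 − r_1²)
r_1² = (-0.5)² = 0.25
Numerator = -0.318 − 0.2500 = -0.5680; denominator = 1 − 0.2500 = 0.7500
φ_{22} = -0.5680 / 0.7500 = -0.757

-0.757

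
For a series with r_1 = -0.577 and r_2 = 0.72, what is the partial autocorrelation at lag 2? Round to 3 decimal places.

φ_{22} = (r_2 − r_1²) / (1 − r_1²)
r_1² = (-0.577)² = 0.332929
Numerator = 0.72 − 0.3329 = 0.3871; denominator = 1 − 0.3329 = 0.6671
φ_{22} = 0.3871 / 0.6671 = 0.580

0.580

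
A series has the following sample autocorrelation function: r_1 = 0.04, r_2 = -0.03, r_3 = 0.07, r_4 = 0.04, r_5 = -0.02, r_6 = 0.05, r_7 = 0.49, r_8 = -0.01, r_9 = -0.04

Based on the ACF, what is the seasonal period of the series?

The largest autocorrelation is r_7 = 0.49; the remaining lags stay at or below 0.07.
The dominant spike at lag 7 indicates a seasonal period of 7.

7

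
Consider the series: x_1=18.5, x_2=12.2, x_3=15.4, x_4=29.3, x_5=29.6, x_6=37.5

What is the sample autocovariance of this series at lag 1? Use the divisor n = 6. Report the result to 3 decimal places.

Mean x̄ = (18.5 + 12.2 + 15.4 + 29.3 + 29.6 + 37.5)/6 = 23.7500
Deviations: -5.2500, -11.5500, -8.3500, 5.5500, 5.8500, 13.7500
Σ_{t=1}^{5}(x_t−x̄)(x_{t+1}−x̄) = 223.6425
γ_1 = 223.6425 / 6 = 37.274

37.274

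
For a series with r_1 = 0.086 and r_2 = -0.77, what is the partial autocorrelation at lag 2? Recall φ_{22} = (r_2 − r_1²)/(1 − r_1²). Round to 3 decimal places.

-0.783

φ_{22} = (r_2 − r_1²) / (1 − r_1²)
r_1² = (0.086)² = 0.007396
Numerator = -0.77 − 0.0074 = -0.7774; denominator = 1 − 0.0074 = 0.9926
φ_{22} = -0.7774 / 0.9926 = -0.783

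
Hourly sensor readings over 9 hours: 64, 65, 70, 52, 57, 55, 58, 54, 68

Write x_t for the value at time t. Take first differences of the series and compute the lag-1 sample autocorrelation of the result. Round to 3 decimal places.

First differences Δx: 1, 5, -18, 5, -2, 3, -4, 14
Mean of differences = 0.5000
Numerator Σ(Δx_t−Δx̄)(Δx_{t+1}−Δx̄) = -253.7500
Denominator Σ(Δx_t−Δx̄)² = 598.0000
r_1(Δx) = -253.7500 / 598.0000 = -0.424

-0.424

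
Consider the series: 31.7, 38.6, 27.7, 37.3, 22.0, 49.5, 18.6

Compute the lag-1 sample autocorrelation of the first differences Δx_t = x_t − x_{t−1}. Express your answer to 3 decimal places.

-0.726

First differences Δx: 6.9, -10.9, 9.6, -15.3, 27.5, -30.9
Mean of differences = -2.1833
Numerator Σ(Δx_t−Δx̄)(Δx_{t+1}−Δx̄) = -1578.1986
Denominator Σ(Δx_t−Δx̄)² = 2175.1283
r_1(Δx) = -1578.1986 / 2175.1283 = -0.726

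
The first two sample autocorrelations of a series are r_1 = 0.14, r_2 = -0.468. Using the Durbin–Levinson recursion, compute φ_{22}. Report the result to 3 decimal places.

φ_{22} = (r_2 − r_1²) / (1 − r_1²)
r_1² = (0.14)² = 0.0196
Numerator = -0.468 − 0.0196 = -0.4876; denominator = 1 − 0.0196 = 0.9804
φ_{22} = -0.4876 / 0.9804 = -0.497

-0.497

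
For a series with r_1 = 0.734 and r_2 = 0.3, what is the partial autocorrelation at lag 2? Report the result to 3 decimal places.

φ_{22} = (r_2 − r_1²) / (1 − r_1²)
r_1² = (0.734)² = 0.538756
Numerator = 0.3 − 0.5388 = -0.2388; denominator = 1 − 0.5388 = 0.4612
φ_{22} = -0.2388 / 0.4612 = -0.518

-0.518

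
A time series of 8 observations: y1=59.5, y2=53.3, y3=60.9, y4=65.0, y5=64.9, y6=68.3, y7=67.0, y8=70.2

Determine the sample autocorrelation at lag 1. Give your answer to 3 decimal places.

Mean ȳ = (59.5 + 53.3 + 60.9 + 65.0 + 64.9 + 68.3 + 67.0 + 70.2)/8 = 63.6375
Deviations from mean: -4.1375, -10.3375, -2.7375, 1.3625, 1.2625, 4.6625, 3.3625, 6.5625
Numerator Σ_{t=1}^{7}(y_t−ȳ)(y_{t+1}−ȳ) = 112.6911
Denominator Σ(y_t−ȳ)² = 211.0388
r_1 = 112.6911 / 211.0388 = 0.534

0.534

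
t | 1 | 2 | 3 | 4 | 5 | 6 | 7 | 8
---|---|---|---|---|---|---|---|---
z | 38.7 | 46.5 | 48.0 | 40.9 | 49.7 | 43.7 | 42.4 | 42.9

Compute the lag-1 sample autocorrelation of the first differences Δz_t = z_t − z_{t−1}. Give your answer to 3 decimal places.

First differences Δz: 7.8, 1.5, -7.1, 8.8, -6.0, -1.3, 0.5
Mean of differences = 0.6000
Numerator Σ(Δz_t−Δz̄)(Δz_{t+1}−Δz̄) = -104.9800
Denominator Σ(Δz_t−Δz̄)² = 226.3600
r_1(Δz) = -104.9800 / 226.3600 = -0.464

-0.464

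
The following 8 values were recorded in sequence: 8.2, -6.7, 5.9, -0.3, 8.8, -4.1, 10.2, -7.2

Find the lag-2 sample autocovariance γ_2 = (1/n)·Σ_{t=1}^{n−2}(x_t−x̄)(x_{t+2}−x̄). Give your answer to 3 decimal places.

Mean x̄ = (8.2 − 6.7 + 5.9 − 0.3 + 8.8 − 4.1 + 10.2 − 7.2)/8 = 1.8500
Σ_{t=1}^{6}(x_t−x̄)(x_{t+2}−x̄) = 196.9200
γ_2 = 196.9200 / 8 = 24.615

24.615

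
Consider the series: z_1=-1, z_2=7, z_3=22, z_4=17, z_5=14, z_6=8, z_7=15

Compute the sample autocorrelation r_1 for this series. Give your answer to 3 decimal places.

0.165

Mean z̄ = (-1 + 7 + 22 + 17 + 14 + 8 + 15)/7 = 11.7143
Deviations from mean: -12.7143, -4.7143, 10.2857, 5.2857, 2.2857, -3.7143, 3.2857
Σ(z_t−z̄)(z_{t+1}−z̄) = (59.9388) + (-48.4898) + (54.3673) + (12.0816) + (-8.4898) + (-12.2041) = 57.2041
Denominator Σ(z_t−z̄)² = 347.4286
r_1 = 57.2041 / 347.4286 = 0.165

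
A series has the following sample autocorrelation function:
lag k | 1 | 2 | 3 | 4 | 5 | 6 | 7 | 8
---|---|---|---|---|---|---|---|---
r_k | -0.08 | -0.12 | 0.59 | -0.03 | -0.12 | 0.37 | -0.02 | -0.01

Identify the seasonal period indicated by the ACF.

The largest autocorrelation is r_3 = 0.59, with a weaker echo at lag 6 (0.37); the remaining lags stay at or below -0.01.
The dominant spike at lag 3 indicates a seasonal period of 3.

3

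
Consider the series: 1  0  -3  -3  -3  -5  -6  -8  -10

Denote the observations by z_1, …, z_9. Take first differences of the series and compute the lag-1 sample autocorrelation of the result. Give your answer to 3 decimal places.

First differences Δz: -1, -3, 0, 0, -2, -1, -2, -2
Mean of differences = -1.3750
Numerator Σ(Δz_t−Δz̄)(Δz_{t+1}−Δz̄) = -1.8906
Denominator Σ(Δz_t−Δz̄)² = 7.8750
r_1(Δz) = -1.8906 / 7.8750 = -0.240

-0.240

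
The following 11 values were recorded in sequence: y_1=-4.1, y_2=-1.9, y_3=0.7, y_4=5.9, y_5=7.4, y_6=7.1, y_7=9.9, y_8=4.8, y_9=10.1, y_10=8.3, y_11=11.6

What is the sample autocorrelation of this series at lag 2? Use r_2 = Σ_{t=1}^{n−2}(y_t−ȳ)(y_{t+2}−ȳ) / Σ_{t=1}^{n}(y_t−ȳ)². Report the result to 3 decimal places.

0.338

Mean ȳ = (-4.1 − 1.9 + 0.7 + 5.9 + 7.4 + 7.1 + 9.9 + 4.8 + 10.1 + 8.3 + 11.6)/11 = 5.4364
Numerator Σ_{t=1}^{9}(y_t−ȳ)(y_{t+2}−ȳ) = 88.6828
Denominator Σ(y_t−ȳ)² = 262.3055
r_2 = 88.6828 / 262.3055 = 0.338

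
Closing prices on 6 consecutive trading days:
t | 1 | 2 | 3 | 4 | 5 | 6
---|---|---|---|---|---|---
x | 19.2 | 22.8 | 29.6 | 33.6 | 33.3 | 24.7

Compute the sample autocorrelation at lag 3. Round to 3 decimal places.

Mean x̄ = (19.2 + 22.8 + 29.6 + 33.6 + 33.3 + 24.7)/6 = 27.2000
Deviations from mean: -8.0000, -4.4000, 2.4000, 6.4000, 6.1000, -2.5000
Σ(x_t−x̄)(x_{t+3}−x̄) = (-51.2000) + (-26.8400) + (-6.0000) = -84.0400
Denominator Σ(x_t−x̄)² = 173.5400
r_3 = -84.0400 / 173.5400 = -0.484

-0.484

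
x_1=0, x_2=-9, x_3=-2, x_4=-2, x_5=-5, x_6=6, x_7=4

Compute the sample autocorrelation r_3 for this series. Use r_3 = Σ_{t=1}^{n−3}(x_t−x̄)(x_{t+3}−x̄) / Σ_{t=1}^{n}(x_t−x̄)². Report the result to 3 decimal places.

Mean x̄ = (0 − 9 − 2 − 2 − 5 + 6 + 4)/7 = -1.1429
Numerator Σ_{t=1}^{4}(x_t−x̄)(x_{t+3}−x̄) = 18.7959
Denominator Σ(x_t−x̄)² = 156.8571
r_3 = 18.7959 / 156.8571 = 0.120

0.120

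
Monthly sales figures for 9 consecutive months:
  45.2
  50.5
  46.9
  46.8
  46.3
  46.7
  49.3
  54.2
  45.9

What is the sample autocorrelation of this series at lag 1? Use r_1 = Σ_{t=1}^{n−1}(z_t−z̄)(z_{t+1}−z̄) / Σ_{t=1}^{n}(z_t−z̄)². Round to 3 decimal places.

Mean z̄ = (45.2 + 50.5 + 46.9 + 46.8 + 46.3 + 46.7 + 49.3 + 54.2 + 45.9)/9 = 47.9778
Numerator Σ_{t=1}^{8}(z_t−z̄)(z_{t+1}−z̄) = -10.7260
Denominator Σ(z_t−z̄)² = 65.8556
r_1 = -10.7260 / 65.8556 = -0.163

-0.163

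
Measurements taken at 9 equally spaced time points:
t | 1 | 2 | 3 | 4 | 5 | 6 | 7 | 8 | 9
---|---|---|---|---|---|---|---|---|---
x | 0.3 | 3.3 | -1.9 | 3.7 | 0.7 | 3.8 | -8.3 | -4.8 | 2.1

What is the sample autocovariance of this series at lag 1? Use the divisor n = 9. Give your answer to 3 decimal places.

Mean x̄ = (0.3 + 3.3 − 1.9 + 3.7 + 0.7 + 3.8 − 8.3 − 4.8 + 2.1)/9 = -0.1222
Σ_{t=1}^{8}(x_t−x̄)(x_{t+1}−x̄) = -9.2827
γ_1 = -9.2827 / 9 = -1.031

-1.031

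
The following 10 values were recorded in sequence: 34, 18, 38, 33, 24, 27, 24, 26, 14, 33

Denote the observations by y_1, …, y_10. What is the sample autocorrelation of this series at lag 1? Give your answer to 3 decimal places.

Mean ȳ = (34 + 18 + 38 + 33 + 24 + 27 + 24 + 26 + 14 + 33)/10 = 27.1000
Numerator Σ_{t=1}^{9}(y_t−ȳ)(y_{t+1}−ȳ) = -174.8100
Denominator Σ(y_t−ȳ)² = 510.9000
r_1 = -174.8100 / 510.9000 = -0.342

-0.342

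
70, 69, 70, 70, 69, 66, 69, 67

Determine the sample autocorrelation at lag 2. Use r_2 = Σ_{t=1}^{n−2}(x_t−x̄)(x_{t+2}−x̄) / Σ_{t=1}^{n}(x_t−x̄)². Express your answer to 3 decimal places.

Mean x̄ = (70 + 69 + 70 + 70 + 69 + 66 + 69 + 67)/8 = 68.7500
Deviations from mean: 1.2500, 0.2500, 1.2500, 1.2500, 0.2500, -2.7500, 0.2500, -1.7500
Numerator Σ_{t=1}^{6}(x_t−x̄)(x_{t+2}−x̄) = 3.6250
Denominator Σ(x_t−x̄)² = 15.5000
r_2 = 3.6250 / 15.5000 = 0.234

0.234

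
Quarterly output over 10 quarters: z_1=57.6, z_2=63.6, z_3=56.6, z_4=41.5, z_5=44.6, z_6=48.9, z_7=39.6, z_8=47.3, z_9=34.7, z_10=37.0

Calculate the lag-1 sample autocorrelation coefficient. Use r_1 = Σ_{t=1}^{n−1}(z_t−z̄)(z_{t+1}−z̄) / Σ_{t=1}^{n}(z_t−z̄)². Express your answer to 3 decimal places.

Mean z̄ = (57.6 + 63.6 + 56.6 + 41.5 + 44.6 + 48.9 + 39.6 + 47.3 + 34.7 + 37.0)/10 = 47.1400
Numerator Σ_{t=1}^{9}(z_t−z̄)(z_{t+1}−z̄) = 394.0584
Denominator Σ(z_t−z̄)² = 825.6440
r_1 = 394.0584 / 825.6440 = 0.477

0.477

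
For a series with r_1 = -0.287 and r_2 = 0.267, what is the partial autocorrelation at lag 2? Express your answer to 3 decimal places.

0.201

φ_{22} = (r_2 − r_1²) / (1 − r_1²)
r_1² = (-0.287)² = 0.082369
Numerator = 0.267 − 0.0824 = 0.1846; denominator = 1 − 0.0824 = 0.9176
φ_{22} = 0.1846 / 0.9176 = 0.201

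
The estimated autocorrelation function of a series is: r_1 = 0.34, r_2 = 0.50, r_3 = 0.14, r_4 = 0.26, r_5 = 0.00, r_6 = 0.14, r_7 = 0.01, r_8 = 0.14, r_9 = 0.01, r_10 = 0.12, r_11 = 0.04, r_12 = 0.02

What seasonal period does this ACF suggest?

The largest autocorrelation is r_2 = 0.50; the remaining lags stay at or below 0.34.
The dominant spike at lag 2 indicates a seasonal period of 2.

2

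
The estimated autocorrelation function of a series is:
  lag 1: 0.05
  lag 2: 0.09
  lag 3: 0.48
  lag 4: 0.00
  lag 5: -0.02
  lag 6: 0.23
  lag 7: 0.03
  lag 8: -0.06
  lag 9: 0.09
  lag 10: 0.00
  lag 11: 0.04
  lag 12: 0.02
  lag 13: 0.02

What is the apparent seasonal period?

3

The largest autocorrelation is r_3 = 0.48, with a weaker echo at lag 6 (0.23); the remaining lags stay at or below 0.09.
The dominant spike at lag 3 indicates a seasonal period of 3.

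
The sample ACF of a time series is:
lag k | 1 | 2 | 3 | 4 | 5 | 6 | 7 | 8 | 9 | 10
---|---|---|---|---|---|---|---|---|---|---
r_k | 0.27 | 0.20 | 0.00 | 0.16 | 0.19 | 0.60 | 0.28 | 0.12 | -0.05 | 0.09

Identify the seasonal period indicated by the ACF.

6

The largest autocorrelation is r_6 = 0.60; the remaining lags stay at or below 0.28. The elevated value at lag 1 (0.27), dropping to 0.20 at lag 2, reflects decaying short-term dependence rather than seasonality.
The dominant spike at lag 6 indicates a seasonal period of 6.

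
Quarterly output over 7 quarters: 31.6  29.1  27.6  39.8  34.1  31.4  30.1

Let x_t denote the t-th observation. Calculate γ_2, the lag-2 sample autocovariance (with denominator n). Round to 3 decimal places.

Mean x̄ = (31.6 + 29.1 + 27.6 + 39.8 + 34.1 + 31.4 + 30.1)/7 = 31.9571
Σ_{t=1}^{5}(x_t−x̄)(x_{t+2}−x̄) = -38.5380
γ_2 = -38.5380 / 7 = -5.505

-5.505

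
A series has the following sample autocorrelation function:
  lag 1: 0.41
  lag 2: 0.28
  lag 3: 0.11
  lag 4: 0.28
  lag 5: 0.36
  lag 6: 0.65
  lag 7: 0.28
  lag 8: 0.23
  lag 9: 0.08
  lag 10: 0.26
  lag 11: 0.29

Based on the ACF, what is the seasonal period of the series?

6

The largest autocorrelation is r_6 = 0.65; the remaining lags stay at or below 0.41. The elevated value at lag 1 (0.41), dropping to 0.28 at lag 2, reflects decaying short-term dependence rather than seasonality.
The dominant spike at lag 6 indicates a seasonal period of 6.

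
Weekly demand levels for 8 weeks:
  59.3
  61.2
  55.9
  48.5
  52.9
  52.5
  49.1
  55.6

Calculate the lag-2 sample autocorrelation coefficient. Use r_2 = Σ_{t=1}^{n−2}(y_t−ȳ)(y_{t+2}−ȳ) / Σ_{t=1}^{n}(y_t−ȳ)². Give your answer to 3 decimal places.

-0.128

Mean ȳ = (59.3 + 61.2 + 55.9 + 48.5 + 52.9 + 52.5 + 49.1 + 55.6)/8 = 54.3750
Deviations from mean: 4.9250, 6.8250, 1.5250, -5.8750, -1.4750, -1.8750, -5.2750, 1.2250
Numerator Σ_{t=1}^{6}(y_t−ȳ)(y_{t+2}−ȳ) = -18.3363
Denominator Σ(y_t−ȳ)² = 142.6950
r_2 = -18.3363 / 142.6950 = -0.128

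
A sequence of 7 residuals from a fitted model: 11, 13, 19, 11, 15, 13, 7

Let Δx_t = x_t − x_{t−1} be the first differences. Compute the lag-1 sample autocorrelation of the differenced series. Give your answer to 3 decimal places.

First differences Δx: 2, 6, -8, 4, -2, -6
Mean of differences = -0.6667
Numerator Σ(Δx_t−Δx̄)(Δx_{t+1}−Δx̄) = -64.4444
Denominator Σ(Δx_t−Δx̄)² = 157.3333
r_1(Δx) = -64.4444 / 157.3333 = -0.410

-0.410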